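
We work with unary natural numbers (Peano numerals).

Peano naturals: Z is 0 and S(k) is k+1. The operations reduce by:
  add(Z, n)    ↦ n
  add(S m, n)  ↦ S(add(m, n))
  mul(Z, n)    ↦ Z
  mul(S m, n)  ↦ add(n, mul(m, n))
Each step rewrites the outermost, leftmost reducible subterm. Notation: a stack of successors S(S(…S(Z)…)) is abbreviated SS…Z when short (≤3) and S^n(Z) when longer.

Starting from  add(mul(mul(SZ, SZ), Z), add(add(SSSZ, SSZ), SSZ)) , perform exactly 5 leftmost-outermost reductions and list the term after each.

  start: add(mul(mul(SZ, SZ), Z), add(add(SSSZ, SSZ), SSZ))
  step 1: add(mul(add(SZ, mul(Z, SZ)), Z), add(add(SSSZ, SSZ), SSZ))
  step 2: add(mul(S(add(Z, mul(Z, SZ))), Z), add(add(SSSZ, SSZ), SSZ))
  step 3: add(add(Z, mul(add(Z, mul(Z, SZ)), Z)), add(add(SSSZ, SSZ), SSZ))
  step 4: add(mul(add(Z, mul(Z, SZ)), Z), add(add(SSSZ, SSZ), SSZ))
  step 5: add(mul(mul(Z, SZ), Z), add(add(SSSZ, SSZ), SSZ))

Answer: after 5 steps: add(mul(mul(Z, SZ), Z), add(add(SSSZ, SSZ), SSZ))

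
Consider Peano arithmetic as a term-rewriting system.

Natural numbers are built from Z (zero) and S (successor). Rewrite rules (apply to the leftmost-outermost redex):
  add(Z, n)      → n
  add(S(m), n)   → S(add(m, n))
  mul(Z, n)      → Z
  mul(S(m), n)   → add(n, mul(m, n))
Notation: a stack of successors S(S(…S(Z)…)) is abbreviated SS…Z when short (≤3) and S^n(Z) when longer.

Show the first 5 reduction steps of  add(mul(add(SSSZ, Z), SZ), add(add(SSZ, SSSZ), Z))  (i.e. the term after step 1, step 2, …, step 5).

Answer: after 5 steps: S(add(mul(add(SSZ, Z), SZ), add(add(SSZ, SSSZ), Z)))

Working:
  start: add(mul(add(SSSZ, Z), SZ), add(add(SSZ, SSSZ), Z))
  [1] add(mul(S(add(SSZ, Z)), SZ), add(add(SSZ, SSSZ), Z))
  [2] add(add(SZ, mul(add(SSZ, Z), SZ)), add(add(SSZ, SSSZ), Z))
  [3] add(S(add(Z, mul(add(SSZ, Z), SZ))), add(add(SSZ, SSSZ), Z))
  [4] S(add(add(Z, mul(add(SSZ, Z), SZ)), add(add(SSZ, SSSZ), Z)))
  [5] S(add(mul(add(SSZ, Z), SZ), add(add(SSZ, SSSZ), Z)))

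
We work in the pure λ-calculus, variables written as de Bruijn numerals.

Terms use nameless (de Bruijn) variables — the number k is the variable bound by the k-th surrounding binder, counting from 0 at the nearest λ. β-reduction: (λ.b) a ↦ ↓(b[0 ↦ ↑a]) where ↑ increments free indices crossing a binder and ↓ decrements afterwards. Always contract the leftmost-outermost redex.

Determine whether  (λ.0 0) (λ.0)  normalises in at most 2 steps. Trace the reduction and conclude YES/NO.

Answer: YES — reaches normal form λ.0 in 2 ≤ 2 steps

Derivation:
  start: (λ.0 0) (λ.0)
  →1  (λ.0) (λ.0)
  →2  λ.0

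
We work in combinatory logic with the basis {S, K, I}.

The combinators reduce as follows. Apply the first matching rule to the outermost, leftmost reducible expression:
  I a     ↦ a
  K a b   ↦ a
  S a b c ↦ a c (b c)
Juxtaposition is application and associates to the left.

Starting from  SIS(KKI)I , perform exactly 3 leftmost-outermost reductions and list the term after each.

  start: SIS(KKI)I
  [1] I(KKI)(S(KKI))I
  [2] KKI(S(KKI))I
  [3] K(S(KKI))I

Answer: after 3 steps: K(S(KKI))I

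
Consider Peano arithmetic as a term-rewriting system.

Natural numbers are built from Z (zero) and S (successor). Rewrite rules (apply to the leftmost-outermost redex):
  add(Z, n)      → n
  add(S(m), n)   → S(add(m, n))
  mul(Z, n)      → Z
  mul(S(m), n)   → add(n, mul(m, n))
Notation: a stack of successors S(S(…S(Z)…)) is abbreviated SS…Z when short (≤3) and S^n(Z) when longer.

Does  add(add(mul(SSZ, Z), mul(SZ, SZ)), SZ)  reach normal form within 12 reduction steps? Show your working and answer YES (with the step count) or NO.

Answer: YES — reaches normal form SSZ in 12 ≤ 12 steps

Working:
  start: add(add(mul(SSZ, Z), mul(SZ, SZ)), SZ)
  →1  add(add(add(Z, mul(SZ, Z)), mul(SZ, SZ)), SZ)
  →2  add(add(mul(SZ, Z), mul(SZ, SZ)), SZ)
  →3  add(add(add(Z, mul(Z, Z)), mul(SZ, SZ)), SZ)
  →4  add(add(mul(Z, Z), mul(SZ, SZ)), SZ)
  →5  add(add(Z, mul(SZ, SZ)), SZ)
  →6  add(mul(SZ, SZ), SZ)
  →7  add(add(SZ, mul(Z, SZ)), SZ)
  →8  add(S(add(Z, mul(Z, SZ))), SZ)
  →9  S(add(add(Z, mul(Z, SZ)), SZ))
  →10  S(add(mul(Z, SZ), SZ))
  →11  S(add(Z, SZ))
  →12  SSZ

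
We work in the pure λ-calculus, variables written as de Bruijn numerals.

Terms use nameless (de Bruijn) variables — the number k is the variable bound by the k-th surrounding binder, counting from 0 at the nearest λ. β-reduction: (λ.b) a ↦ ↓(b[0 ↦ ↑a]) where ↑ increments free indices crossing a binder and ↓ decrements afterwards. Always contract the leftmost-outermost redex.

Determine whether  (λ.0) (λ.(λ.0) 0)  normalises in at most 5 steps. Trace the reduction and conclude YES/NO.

  start: (λ.0) (λ.(λ.0) 0)
  step 1: λ.(λ.0) 0
  step 2: λ.0

Answer: YES — reaches normal form λ.0 in 2 ≤ 5 steps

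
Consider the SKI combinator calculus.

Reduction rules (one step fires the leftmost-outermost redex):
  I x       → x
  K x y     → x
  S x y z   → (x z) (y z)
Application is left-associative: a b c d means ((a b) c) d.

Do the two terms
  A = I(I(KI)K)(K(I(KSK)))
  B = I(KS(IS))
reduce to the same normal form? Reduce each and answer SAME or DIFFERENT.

Answer: DIFFERENT — A ⇓ KS, B ⇓ S

Derivation:
Term A:
  start: I(I(KI)K)(K(I(KSK)))
  step 1: I(KI)K(K(I(KSK)))
  step 2: KIK(K(I(KSK)))
  step 3: I(K(I(KSK)))
  step 4: K(I(KSK))
  step 5: K(KSK)
  step 6: KS

Term B:
  start: I(KS(IS))
  step 1: KS(IS)
  step 2: S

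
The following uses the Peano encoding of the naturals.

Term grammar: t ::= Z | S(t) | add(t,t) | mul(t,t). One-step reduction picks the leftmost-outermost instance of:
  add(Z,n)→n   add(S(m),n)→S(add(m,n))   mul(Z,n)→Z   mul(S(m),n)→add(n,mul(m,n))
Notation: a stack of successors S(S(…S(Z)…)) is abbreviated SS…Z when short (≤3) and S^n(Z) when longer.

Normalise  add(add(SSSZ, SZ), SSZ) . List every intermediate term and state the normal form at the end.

  start: add(add(SSSZ, SZ), SSZ)
  [1] add(S(add(SSZ, SZ)), SSZ)
  [2] S(add(add(SSZ, SZ), SSZ))
  [3] S(add(S(add(SZ, SZ)), SSZ))
  [4] S(S(add(add(SZ, SZ), SSZ)))
  [5] S(S(add(S(add(Z, SZ)), SSZ)))
  [6] S(S(S(add(add(Z, SZ), SSZ))))
  [7] S(S(S(add(SZ, SSZ))))
  [8] S(S(S(S(add(Z, SSZ)))))
  [9] S^6(Z)

Answer: normal form = S^6(Z)  (in 9 steps)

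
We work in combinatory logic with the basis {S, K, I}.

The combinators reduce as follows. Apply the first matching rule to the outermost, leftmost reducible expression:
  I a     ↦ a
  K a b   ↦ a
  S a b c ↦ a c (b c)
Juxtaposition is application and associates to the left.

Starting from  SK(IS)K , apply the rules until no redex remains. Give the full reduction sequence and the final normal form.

Answer: normal form = K  (in 2 steps)

Reduction:
  start: SK(IS)K
  →1  KK(ISK)
  →2  K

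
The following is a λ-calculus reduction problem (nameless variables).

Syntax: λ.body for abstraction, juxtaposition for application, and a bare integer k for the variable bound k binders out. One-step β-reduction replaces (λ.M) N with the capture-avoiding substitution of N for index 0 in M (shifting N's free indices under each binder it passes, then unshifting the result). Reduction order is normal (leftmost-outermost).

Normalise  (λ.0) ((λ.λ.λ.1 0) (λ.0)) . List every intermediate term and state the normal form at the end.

Answer: normal form = λ.λ.1 0  (in 2 steps)

Reduction:
  start: (λ.0) ((λ.λ.λ.1 0) (λ.0))
  →1  (λ.λ.λ.1 0) (λ.0)
  →2  λ.λ.1 0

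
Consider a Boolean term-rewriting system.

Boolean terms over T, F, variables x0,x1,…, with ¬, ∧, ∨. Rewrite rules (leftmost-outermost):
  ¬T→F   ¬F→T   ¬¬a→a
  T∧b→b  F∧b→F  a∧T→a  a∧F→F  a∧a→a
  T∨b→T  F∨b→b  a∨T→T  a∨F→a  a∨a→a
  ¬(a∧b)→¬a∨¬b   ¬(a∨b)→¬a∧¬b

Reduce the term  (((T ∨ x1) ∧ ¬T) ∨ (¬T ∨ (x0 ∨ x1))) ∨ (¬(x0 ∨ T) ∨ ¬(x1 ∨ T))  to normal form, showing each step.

Answer: normal form = x0 ∨ x1  (in 14 steps)

Reduction:
  start: (((T ∨ x1) ∧ ¬T) ∨ (¬T ∨ (x0 ∨ x1))) ∨ (¬(x0 ∨ T) ∨ ¬(x1 ∨ T))
  step 1: ((T ∧ ¬T) ∨ (¬T ∨ (x0 ∨ x1))) ∨ (¬(x0 ∨ T) ∨ ¬(x1 ∨ T))
  step 2: (¬T ∨ (¬T ∨ (x0 ∨ x1))) ∨ (¬(x0 ∨ T) ∨ ¬(x1 ∨ T))
  step 3: (F ∨ (¬T ∨ (x0 ∨ x1))) ∨ (¬(x0 ∨ T) ∨ ¬(x1 ∨ T))
  step 4: (¬T ∨ (x0 ∨ x1)) ∨ (¬(x0 ∨ T) ∨ ¬(x1 ∨ T))
  step 5: (F ∨ (x0 ∨ x1)) ∨ (¬(x0 ∨ T) ∨ ¬(x1 ∨ T))
  step 6: (x0 ∨ x1) ∨ (¬(x0 ∨ T) ∨ ¬(x1 ∨ T))
  step 7: (x0 ∨ x1) ∨ ((¬x0 ∧ ¬T) ∨ ¬(x1 ∨ T))
  step 8: (x0 ∨ x1) ∨ ((¬x0 ∧ F) ∨ ¬(x1 ∨ T))
  step 9: (x0 ∨ x1) ∨ (F ∨ ¬(x1 ∨ T))
  step 10: (x0 ∨ x1) ∨ ¬(x1 ∨ T)
  step 11: (x0 ∨ x1) ∨ (¬x1 ∧ ¬T)
  step 12: (x0 ∨ x1) ∨ (¬x1 ∧ F)
  step 13: (x0 ∨ x1) ∨ F
  step 14: x0 ∨ x1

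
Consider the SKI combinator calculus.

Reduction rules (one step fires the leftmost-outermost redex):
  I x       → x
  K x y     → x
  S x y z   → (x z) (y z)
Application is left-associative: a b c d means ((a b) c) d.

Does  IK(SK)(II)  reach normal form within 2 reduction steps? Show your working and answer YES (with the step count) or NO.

  start: IK(SK)(II)
  [1] K(SK)(II)
  [2] SK

Answer: YES — reaches normal form SK in 2 ≤ 2 steps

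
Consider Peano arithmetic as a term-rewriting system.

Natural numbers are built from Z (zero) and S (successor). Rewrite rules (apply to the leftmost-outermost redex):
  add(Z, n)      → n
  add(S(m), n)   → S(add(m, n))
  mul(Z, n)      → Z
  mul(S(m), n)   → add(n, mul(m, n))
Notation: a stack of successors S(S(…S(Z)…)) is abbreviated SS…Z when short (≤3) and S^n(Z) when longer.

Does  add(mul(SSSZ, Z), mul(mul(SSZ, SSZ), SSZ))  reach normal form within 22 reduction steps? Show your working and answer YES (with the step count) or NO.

  start: add(mul(SSSZ, Z), mul(mul(SSZ, SSZ), SSZ))
  step 1: add(add(Z, mul(SSZ, Z)), mul(mul(SSZ, SSZ), SSZ))
  step 2: add(mul(SSZ, Z), mul(mul(SSZ, SSZ), SSZ))
  step 3: add(add(Z, mul(SZ, Z)), mul(mul(SSZ, SSZ), SSZ))
  step 4: add(mul(SZ, Z), mul(mul(SSZ, SSZ), SSZ))
  step 5: add(add(Z, mul(Z, Z)), mul(mul(SSZ, SSZ), SSZ))
  step 6: add(mul(Z, Z), mul(mul(SSZ, SSZ), SSZ))
  step 7: add(Z, mul(mul(SSZ, SSZ), SSZ))
  step 8: mul(mul(SSZ, SSZ), SSZ)
  step 9: mul(add(SSZ, mul(SZ, SSZ)), SSZ)
  step 10: mul(S(add(SZ, mul(SZ, SSZ))), SSZ)
  step 11: add(SSZ, mul(add(SZ, mul(SZ, SSZ)), SSZ))
  step 12: S(add(SZ, mul(add(SZ, mul(SZ, SSZ)), SSZ)))
  step 13: S(S(add(Z, mul(add(SZ, mul(SZ, SSZ)), SSZ))))
  step 14: S(S(mul(add(SZ, mul(SZ, SSZ)), SSZ)))
  step 15: S(S(mul(S(add(Z, mul(SZ, SSZ))), SSZ)))
  step 16: S(S(add(SSZ, mul(add(Z, mul(SZ, SSZ)), SSZ))))
  step 17: S(S(S(add(SZ, mul(add(Z, mul(SZ, SSZ)), SSZ)))))
  step 18: S(S(S(S(add(Z, mul(add(Z, mul(SZ, SSZ)), SSZ))))))
  step 19: S(S(S(S(mul(add(Z, mul(SZ, SSZ)), SSZ)))))
  step 20: S(S(S(S(mul(mul(SZ, SSZ), SSZ)))))
  step 21: S(S(S(S(mul(add(SSZ, mul(Z, SSZ)), SSZ)))))
  step 22: S(S(S(S(mul(S(add(SZ, mul(Z, SSZ))), SSZ)))))

Answer: NO — after 22 steps the term is S(S(S(S(mul(S(add(SZ, mul(Z, SSZ))), SSZ))))), not yet normal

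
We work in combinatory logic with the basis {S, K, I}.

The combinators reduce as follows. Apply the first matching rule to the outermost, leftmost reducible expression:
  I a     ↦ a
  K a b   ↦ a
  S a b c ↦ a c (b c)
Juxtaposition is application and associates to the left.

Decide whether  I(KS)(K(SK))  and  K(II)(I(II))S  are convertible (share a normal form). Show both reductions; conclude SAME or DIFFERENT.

Answer: SAME — A ⇓ S, B ⇓ S

Working:
Term A:
  start: I(KS)(K(SK))
  [1] KS(K(SK))
  [2] S

Term B:
  start: K(II)(I(II))S
  [1] IIS
  [2] IS
  [3] S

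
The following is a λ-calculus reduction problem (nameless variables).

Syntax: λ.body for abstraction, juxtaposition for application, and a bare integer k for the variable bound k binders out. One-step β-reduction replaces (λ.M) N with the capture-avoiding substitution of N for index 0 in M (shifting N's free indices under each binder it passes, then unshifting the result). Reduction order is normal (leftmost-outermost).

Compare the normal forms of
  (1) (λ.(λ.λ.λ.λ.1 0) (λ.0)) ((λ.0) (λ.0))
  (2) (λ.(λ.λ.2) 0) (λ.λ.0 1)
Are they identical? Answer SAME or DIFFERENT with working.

Answer: DIFFERENT — A ⇓ λ.λ.λ.1 0, B ⇓ λ.λ.λ.0 1

Derivation:
Term A:
  start: (λ.(λ.λ.λ.λ.1 0) (λ.0)) ((λ.0) (λ.0))
  →1  (λ.λ.λ.λ.1 0) (λ.0)
  →2  λ.λ.λ.1 0

Term B:
  start: (λ.(λ.λ.2) 0) (λ.λ.0 1)
  →1  (λ.λ.λ.λ.0 1) (λ.λ.0 1)
  →2  λ.λ.λ.0 1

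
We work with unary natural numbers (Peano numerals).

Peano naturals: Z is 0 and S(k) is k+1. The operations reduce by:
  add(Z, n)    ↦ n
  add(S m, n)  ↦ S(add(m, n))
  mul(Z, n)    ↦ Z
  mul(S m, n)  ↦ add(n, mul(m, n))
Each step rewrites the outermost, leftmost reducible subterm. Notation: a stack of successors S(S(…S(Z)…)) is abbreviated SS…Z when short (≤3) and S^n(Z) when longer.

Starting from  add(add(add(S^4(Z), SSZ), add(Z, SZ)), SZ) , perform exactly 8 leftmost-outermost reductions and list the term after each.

  start: add(add(add(S^4(Z), SSZ), add(Z, SZ)), SZ)
  [1] add(add(S(add(SSSZ, SSZ)), add(Z, SZ)), SZ)
  [2] add(S(add(add(SSSZ, SSZ), add(Z, SZ))), SZ)
  [3] S(add(add(add(SSSZ, SSZ), add(Z, SZ)), SZ))
  [4] S(add(add(S(add(SSZ, SSZ)), add(Z, SZ)), SZ))
  [5] S(add(S(add(add(SSZ, SSZ), add(Z, SZ))), SZ))
  [6] S(S(add(add(add(SSZ, SSZ), add(Z, SZ)), SZ)))
  [7] S(S(add(add(S(add(SZ, SSZ)), add(Z, SZ)), SZ)))
  [8] S(S(add(S(add(add(SZ, SSZ), add(Z, SZ))), SZ)))

Answer: after 8 steps: S(S(add(S(add(add(SZ, SSZ), add(Z, SZ))), SZ)))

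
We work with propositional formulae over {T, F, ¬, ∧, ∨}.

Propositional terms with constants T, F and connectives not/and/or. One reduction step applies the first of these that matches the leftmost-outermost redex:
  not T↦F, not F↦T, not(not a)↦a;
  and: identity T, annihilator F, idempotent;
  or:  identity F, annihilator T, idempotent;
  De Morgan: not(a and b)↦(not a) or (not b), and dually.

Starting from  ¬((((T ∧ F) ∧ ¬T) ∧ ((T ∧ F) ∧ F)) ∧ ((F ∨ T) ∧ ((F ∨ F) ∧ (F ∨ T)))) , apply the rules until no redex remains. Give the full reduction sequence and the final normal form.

  start: ¬((((T ∧ F) ∧ ¬T) ∧ ((T ∧ F) ∧ F)) ∧ ((F ∨ T) ∧ ((F ∨ F) ∧ (F ∨ T))))
  →1  ¬(((T ∧ F) ∧ ¬T) ∧ ((T ∧ F) ∧ F)) ∨ ¬((F ∨ T) ∧ ((F ∨ F) ∧ (F ∨ T)))
  →2  (¬((T ∧ F) ∧ ¬T) ∨ ¬((T ∧ F) ∧ F)) ∨ ¬((F ∨ T) ∧ ((F ∨ F) ∧ (F ∨ T)))
  →3  ((¬(T ∧ F) ∨ ¬¬T) ∨ ¬((T ∧ F) ∧ F)) ∨ ¬((F ∨ T) ∧ ((F ∨ F) ∧ (F ∨ T)))
  →4  (((¬T ∨ ¬F) ∨ ¬¬T) ∨ ¬((T ∧ F) ∧ F)) ∨ ¬((F ∨ T) ∧ ((F ∨ F) ∧ (F ∨ T)))
  →5  (((F ∨ ¬F) ∨ ¬¬T) ∨ ¬((T ∧ F) ∧ F)) ∨ ¬((F ∨ T) ∧ ((F ∨ F) ∧ (F ∨ T)))
  →6  ((¬F ∨ ¬¬T) ∨ ¬((T ∧ F) ∧ F)) ∨ ¬((F ∨ T) ∧ ((F ∨ F) ∧ (F ∨ T)))
  →7  ((T ∨ ¬¬T) ∨ ¬((T ∧ F) ∧ F)) ∨ ¬((F ∨ T) ∧ ((F ∨ F) ∧ (F ∨ T)))
  →8  (T ∨ ¬((T ∧ F) ∧ F)) ∨ ¬((F ∨ T) ∧ ((F ∨ F) ∧ (F ∨ T)))
  →9  T ∨ ¬((F ∨ T) ∧ ((F ∨ F) ∧ (F ∨ T)))
  →10  T

Answer: normal form = T  (in 10 steps)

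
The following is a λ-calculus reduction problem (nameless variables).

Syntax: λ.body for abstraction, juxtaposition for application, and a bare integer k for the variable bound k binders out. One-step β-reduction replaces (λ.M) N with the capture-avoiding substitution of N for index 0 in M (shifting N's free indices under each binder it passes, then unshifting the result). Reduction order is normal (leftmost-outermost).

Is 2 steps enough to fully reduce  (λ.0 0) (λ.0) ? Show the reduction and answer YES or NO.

  start: (λ.0 0) (λ.0)
  [1] (λ.0) (λ.0)
  [2] λ.0

Answer: YES — reaches normal form λ.0 in 2 ≤ 2 steps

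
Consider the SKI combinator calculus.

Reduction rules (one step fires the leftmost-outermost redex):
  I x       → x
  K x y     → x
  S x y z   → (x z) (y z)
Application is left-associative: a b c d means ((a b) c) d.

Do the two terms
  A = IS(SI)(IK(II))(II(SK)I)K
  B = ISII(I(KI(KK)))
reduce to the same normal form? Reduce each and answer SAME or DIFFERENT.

Answer: DIFFERENT — A ⇓ K, B ⇓ I

Working:
Term A:
  start: IS(SI)(IK(II))(II(SK)I)K
  [1] S(SI)(IK(II))(II(SK)I)K
  [2] SI(II(SK)I)(IK(II)(II(SK)I))K
  [3] I(IK(II)(II(SK)I))(II(SK)I(IK(II)(II(SK)I)))K
  [4] IK(II)(II(SK)I)(II(SK)I(IK(II)(II(SK)I)))K
  [5] K(II)(II(SK)I)(II(SK)I(IK(II)(II(SK)I)))K
  [6] II(II(SK)I(IK(II)(II(SK)I)))K
  [7] I(II(SK)I(IK(II)(II(SK)I)))K
  [8] II(SK)I(IK(II)(II(SK)I))K
  [9] I(SK)I(IK(II)(II(SK)I))K
  [10] SKI(IK(II)(II(SK)I))K
  [11] K(IK(II)(II(SK)I))(I(IK(II)(II(SK)I)))K
  [12] IK(II)(II(SK)I)K
  [13] K(II)(II(SK)I)K
  [14] IIK
  [15] IK
  [16] K

Term B:
  start: ISII(I(KI(KK)))
  [1] SII(I(KI(KK)))
  [2] I(I(KI(KK)))(I(I(KI(KK))))
  [3] I(KI(KK))(I(I(KI(KK))))
  [4] KI(KK)(I(I(KI(KK))))
  [5] I(I(I(KI(KK))))
  [6] I(I(KI(KK)))
  [7] I(KI(KK))
  [8] KI(KK)
  [9] I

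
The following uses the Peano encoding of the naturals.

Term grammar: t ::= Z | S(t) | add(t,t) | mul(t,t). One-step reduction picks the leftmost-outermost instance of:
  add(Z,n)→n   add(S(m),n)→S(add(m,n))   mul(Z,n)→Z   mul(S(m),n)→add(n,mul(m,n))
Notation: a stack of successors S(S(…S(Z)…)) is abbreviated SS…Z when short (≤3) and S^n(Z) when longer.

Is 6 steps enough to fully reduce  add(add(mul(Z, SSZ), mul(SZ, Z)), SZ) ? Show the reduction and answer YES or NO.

Answer: YES — reaches normal form SZ in 6 ≤ 6 steps

Reduction:
  start: add(add(mul(Z, SSZ), mul(SZ, Z)), SZ)
  step 1: add(add(Z, mul(SZ, Z)), SZ)
  step 2: add(mul(SZ, Z), SZ)
  step 3: add(add(Z, mul(Z, Z)), SZ)
  step 4: add(mul(Z, Z), SZ)
  step 5: add(Z, SZ)
  step 6: SZ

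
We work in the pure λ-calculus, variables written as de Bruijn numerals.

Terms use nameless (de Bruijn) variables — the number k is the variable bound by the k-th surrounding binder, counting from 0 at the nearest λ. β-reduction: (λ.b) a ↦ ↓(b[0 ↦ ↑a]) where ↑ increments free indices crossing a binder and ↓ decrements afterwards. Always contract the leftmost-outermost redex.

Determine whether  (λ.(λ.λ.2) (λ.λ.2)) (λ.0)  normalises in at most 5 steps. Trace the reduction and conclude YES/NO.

  start: (λ.(λ.λ.2) (λ.λ.2)) (λ.0)
  step 1: (λ.λ.λ.0) (λ.λ.λ.0)
  step 2: λ.λ.0

Answer: YES — reaches normal form λ.λ.0 in 2 ≤ 5 steps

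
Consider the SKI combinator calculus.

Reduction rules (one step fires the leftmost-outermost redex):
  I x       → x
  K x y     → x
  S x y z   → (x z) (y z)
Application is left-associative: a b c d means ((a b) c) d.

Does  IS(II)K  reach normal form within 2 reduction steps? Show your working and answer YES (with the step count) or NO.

  start: IS(II)K
  →1  S(II)K
  →2  SIK

Answer: YES — reaches normal form SIK in 2 ≤ 2 steps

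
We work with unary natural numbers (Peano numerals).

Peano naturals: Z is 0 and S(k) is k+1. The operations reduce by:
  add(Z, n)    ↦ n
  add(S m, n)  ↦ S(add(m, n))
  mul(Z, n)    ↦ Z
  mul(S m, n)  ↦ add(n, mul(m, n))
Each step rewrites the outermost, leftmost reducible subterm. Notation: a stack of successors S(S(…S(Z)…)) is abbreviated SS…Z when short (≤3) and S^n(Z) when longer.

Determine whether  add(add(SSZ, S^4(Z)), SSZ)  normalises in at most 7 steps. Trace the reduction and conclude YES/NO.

  start: add(add(SSZ, S^4(Z)), SSZ)
  step 1: add(S(add(SZ, S^4(Z))), SSZ)
  step 2: S(add(add(SZ, S^4(Z)), SSZ))
  step 3: S(add(S(add(Z, S^4(Z))), SSZ))
  step 4: S(S(add(add(Z, S^4(Z)), SSZ)))
  step 5: S(S(add(S^4(Z), SSZ)))
  step 6: S(S(S(add(SSSZ, SSZ))))
  step 7: S(S(S(S(add(SSZ, SSZ)))))

Answer: NO — after 7 steps the term is S(S(S(S(add(SSZ, SSZ))))), not yet normal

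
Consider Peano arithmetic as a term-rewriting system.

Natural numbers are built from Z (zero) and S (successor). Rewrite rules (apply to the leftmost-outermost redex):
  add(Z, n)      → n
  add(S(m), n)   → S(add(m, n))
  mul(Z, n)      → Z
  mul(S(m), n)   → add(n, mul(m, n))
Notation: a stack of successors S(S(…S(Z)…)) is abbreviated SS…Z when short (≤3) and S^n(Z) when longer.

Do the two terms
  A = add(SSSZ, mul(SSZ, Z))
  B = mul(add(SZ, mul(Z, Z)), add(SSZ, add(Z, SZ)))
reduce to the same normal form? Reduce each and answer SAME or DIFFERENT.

Answer: SAME — A ⇓ SSSZ, B ⇓ SSSZ

Working:
Term A:
  start: add(SSSZ, mul(SSZ, Z))
  step 1: S(add(SSZ, mul(SSZ, Z)))
  step 2: S(S(add(SZ, mul(SSZ, Z))))
  step 3: S(S(S(add(Z, mul(SSZ, Z)))))
  step 4: S(S(S(mul(SSZ, Z))))
  step 5: S(S(S(add(Z, mul(SZ, Z)))))
  step 6: S(S(S(mul(SZ, Z))))
  step 7: S(S(S(add(Z, mul(Z, Z)))))
  step 8: S(S(S(mul(Z, Z))))
  step 9: SSSZ

Term B:
  start: mul(add(SZ, mul(Z, Z)), add(SSZ, add(Z, SZ)))
  step 1: mul(S(add(Z, mul(Z, Z))), add(SSZ, add(Z, SZ)))
  step 2: add(add(SSZ, add(Z, SZ)), mul(add(Z, mul(Z, Z)), add(SSZ, add(Z, SZ))))
  step 3: add(S(add(SZ, add(Z, SZ))), mul(add(Z, mul(Z, Z)), add(SSZ, add(Z, SZ))))
  step 4: S(add(add(SZ, add(Z, SZ)), mul(add(Z, mul(Z, Z)), add(SSZ, add(Z, SZ)))))
  step 5: S(add(S(add(Z, add(Z, SZ))), mul(add(Z, mul(Z, Z)), add(SSZ, add(Z, SZ)))))
  step 6: S(S(add(add(Z, add(Z, SZ)), mul(add(Z, mul(Z, Z)), add(SSZ, add(Z, SZ))))))
  step 7: S(S(add(add(Z, SZ), mul(add(Z, mul(Z, Z)), add(SSZ, add(Z, SZ))))))
  step 8: S(S(add(SZ, mul(add(Z, mul(Z, Z)), add(SSZ, add(Z, SZ))))))
  step 9: S(S(S(add(Z, mul(add(Z, mul(Z, Z)), add(SSZ, add(Z, SZ)))))))
  step 10: S(S(S(mul(add(Z, mul(Z, Z)), add(SSZ, add(Z, SZ))))))
  step 11: S(S(S(mul(mul(Z, Z), add(SSZ, add(Z, SZ))))))
  step 12: S(S(S(mul(Z, add(SSZ, add(Z, SZ))))))
  step 13: SSSZ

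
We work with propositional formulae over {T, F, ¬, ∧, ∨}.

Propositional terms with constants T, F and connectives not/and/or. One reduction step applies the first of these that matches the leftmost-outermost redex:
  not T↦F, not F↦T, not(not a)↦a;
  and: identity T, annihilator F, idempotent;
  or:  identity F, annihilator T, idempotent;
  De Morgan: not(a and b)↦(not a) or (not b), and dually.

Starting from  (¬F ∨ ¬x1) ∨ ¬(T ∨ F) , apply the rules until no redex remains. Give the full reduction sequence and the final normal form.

Answer: normal form = T  (in 3 steps)

Working:
  start: (¬F ∨ ¬x1) ∨ ¬(T ∨ F)
  step 1: (T ∨ ¬x1) ∨ ¬(T ∨ F)
  step 2: T ∨ ¬(T ∨ F)
  step 3: T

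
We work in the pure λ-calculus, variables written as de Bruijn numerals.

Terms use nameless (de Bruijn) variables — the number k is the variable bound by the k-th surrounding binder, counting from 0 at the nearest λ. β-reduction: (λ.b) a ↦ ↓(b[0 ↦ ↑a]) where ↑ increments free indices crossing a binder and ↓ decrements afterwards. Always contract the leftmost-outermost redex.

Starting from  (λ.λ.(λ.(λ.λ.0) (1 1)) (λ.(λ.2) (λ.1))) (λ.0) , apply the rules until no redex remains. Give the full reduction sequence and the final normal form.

Answer: normal form = λ.λ.0  (in 3 steps)

Reduction:
  start: (λ.λ.(λ.(λ.λ.0) (1 1)) (λ.(λ.2) (λ.1))) (λ.0)
  step 1: λ.(λ.(λ.λ.0) (1 1)) (λ.(λ.2) (λ.1))
  step 2: λ.(λ.λ.0) (0 0)
  step 3: λ.λ.0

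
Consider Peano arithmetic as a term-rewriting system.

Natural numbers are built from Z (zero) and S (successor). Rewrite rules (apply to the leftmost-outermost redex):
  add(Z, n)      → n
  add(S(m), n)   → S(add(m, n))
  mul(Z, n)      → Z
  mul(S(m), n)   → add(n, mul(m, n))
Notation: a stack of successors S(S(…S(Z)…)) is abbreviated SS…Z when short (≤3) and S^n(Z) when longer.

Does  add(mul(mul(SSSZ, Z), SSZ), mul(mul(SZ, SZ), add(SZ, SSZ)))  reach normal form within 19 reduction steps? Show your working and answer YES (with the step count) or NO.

Answer: NO — after 19 steps the term is S(S(S(mul(mul(Z, SZ), add(SZ, SSZ))))), not yet normal

Working:
  start: add(mul(mul(SSSZ, Z), SSZ), mul(mul(SZ, SZ), add(SZ, SSZ)))
  step 1: add(mul(add(Z, mul(SSZ, Z)), SSZ), mul(mul(SZ, SZ), add(SZ, SSZ)))
  step 2: add(mul(mul(SSZ, Z), SSZ), mul(mul(SZ, SZ), add(SZ, SSZ)))
  step 3: add(mul(add(Z, mul(SZ, Z)), SSZ), mul(mul(SZ, SZ), add(SZ, SSZ)))
  step 4: add(mul(mul(SZ, Z), SSZ), mul(mul(SZ, SZ), add(SZ, SSZ)))
  step 5: add(mul(add(Z, mul(Z, Z)), SSZ), mul(mul(SZ, SZ), add(SZ, SSZ)))
  step 6: add(mul(mul(Z, Z), SSZ), mul(mul(SZ, SZ), add(SZ, SSZ)))
  step 7: add(mul(Z, SSZ), mul(mul(SZ, SZ), add(SZ, SSZ)))
  step 8: add(Z, mul(mul(SZ, SZ), add(SZ, SSZ)))
  step 9: mul(mul(SZ, SZ), add(SZ, SSZ))
  step 10: mul(add(SZ, mul(Z, SZ)), add(SZ, SSZ))
  step 11: mul(S(add(Z, mul(Z, SZ))), add(SZ, SSZ))
  step 12: add(add(SZ, SSZ), mul(add(Z, mul(Z, SZ)), add(SZ, SSZ)))
  step 13: add(S(add(Z, SSZ)), mul(add(Z, mul(Z, SZ)), add(SZ, SSZ)))
  step 14: S(add(add(Z, SSZ), mul(add(Z, mul(Z, SZ)), add(SZ, SSZ))))
  step 15: S(add(SSZ, mul(add(Z, mul(Z, SZ)), add(SZ, SSZ))))
  step 16: S(S(add(SZ, mul(add(Z, mul(Z, SZ)), add(SZ, SSZ)))))
  step 17: S(S(S(add(Z, mul(add(Z, mul(Z, SZ)), add(SZ, SSZ))))))
  step 18: S(S(S(mul(add(Z, mul(Z, SZ)), add(SZ, SSZ)))))
  step 19: S(S(S(mul(mul(Z, SZ), add(SZ, SSZ)))))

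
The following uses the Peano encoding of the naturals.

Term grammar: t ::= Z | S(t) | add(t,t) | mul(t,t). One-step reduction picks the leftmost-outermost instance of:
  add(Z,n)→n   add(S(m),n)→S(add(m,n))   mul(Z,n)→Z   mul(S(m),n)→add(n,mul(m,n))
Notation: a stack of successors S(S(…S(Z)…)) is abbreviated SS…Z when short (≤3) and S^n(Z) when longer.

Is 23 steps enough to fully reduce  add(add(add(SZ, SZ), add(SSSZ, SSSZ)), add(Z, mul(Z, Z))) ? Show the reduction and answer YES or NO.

Answer: YES — reaches normal form S^8(Z) in 20 ≤ 23 steps

Reduction:
  start: add(add(add(SZ, SZ), add(SSSZ, SSSZ)), add(Z, mul(Z, Z)))
  [1] add(add(S(add(Z, SZ)), add(SSSZ, SSSZ)), add(Z, mul(Z, Z)))
  [2] add(S(add(add(Z, SZ), add(SSSZ, SSSZ))), add(Z, mul(Z, Z)))
  [3] S(add(add(add(Z, SZ), add(SSSZ, SSSZ)), add(Z, mul(Z, Z))))
  [4] S(add(add(SZ, add(SSSZ, SSSZ)), add(Z, mul(Z, Z))))
  [5] S(add(S(add(Z, add(SSSZ, SSSZ))), add(Z, mul(Z, Z))))
  [6] S(S(add(add(Z, add(SSSZ, SSSZ)), add(Z, mul(Z, Z)))))
  [7] S(S(add(add(SSSZ, SSSZ), add(Z, mul(Z, Z)))))
  [8] S(S(add(S(add(SSZ, SSSZ)), add(Z, mul(Z, Z)))))
  [9] S(S(S(add(add(SSZ, SSSZ), add(Z, mul(Z, Z))))))
  [10] S(S(S(add(S(add(SZ, SSSZ)), add(Z, mul(Z, Z))))))
  [11] S(S(S(S(add(add(SZ, SSSZ), add(Z, mul(Z, Z)))))))
  [12] S(S(S(S(add(S(add(Z, SSSZ)), add(Z, mul(Z, Z)))))))
  [13] S(S(S(S(S(add(add(Z, SSSZ), add(Z, mul(Z, Z))))))))
  [14] S(S(S(S(S(add(SSSZ, add(Z, mul(Z, Z))))))))
  [15] S(S(S(S(S(S(add(SSZ, add(Z, mul(Z, Z)))))))))
  [16] S(S(S(S(S(S(S(add(SZ, add(Z, mul(Z, Z))))))))))
  [17] S(S(S(S(S(S(S(S(add(Z, add(Z, mul(Z, Z)))))))))))
  [18] S(S(S(S(S(S(S(S(add(Z, mul(Z, Z))))))))))
  [19] S(S(S(S(S(S(S(S(mul(Z, Z)))))))))
  [20] S^8(Z)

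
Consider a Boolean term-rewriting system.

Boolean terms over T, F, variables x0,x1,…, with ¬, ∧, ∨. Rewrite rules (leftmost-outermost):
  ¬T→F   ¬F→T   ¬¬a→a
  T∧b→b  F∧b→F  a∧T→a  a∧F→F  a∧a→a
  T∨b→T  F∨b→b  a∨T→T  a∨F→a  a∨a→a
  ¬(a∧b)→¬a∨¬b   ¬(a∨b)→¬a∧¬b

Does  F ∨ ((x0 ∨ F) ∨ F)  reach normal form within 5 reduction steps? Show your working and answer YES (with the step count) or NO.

Answer: YES — reaches normal form x0 in 3 ≤ 5 steps

Working:
  start: F ∨ ((x0 ∨ F) ∨ F)
  →1  (x0 ∨ F) ∨ F
  →2  x0 ∨ F
  →3  x0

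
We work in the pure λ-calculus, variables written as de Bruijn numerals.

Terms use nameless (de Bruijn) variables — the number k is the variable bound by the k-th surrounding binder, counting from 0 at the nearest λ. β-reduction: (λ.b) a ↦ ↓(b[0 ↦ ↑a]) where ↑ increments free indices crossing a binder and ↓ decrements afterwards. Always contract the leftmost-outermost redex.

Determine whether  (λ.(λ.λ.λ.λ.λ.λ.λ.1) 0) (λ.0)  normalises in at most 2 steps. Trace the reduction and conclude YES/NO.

  start: (λ.(λ.λ.λ.λ.λ.λ.λ.1) 0) (λ.0)
  step 1: (λ.λ.λ.λ.λ.λ.λ.1) (λ.0)
  step 2: λ.λ.λ.λ.λ.λ.1

Answer: YES — reaches normal form λ.λ.λ.λ.λ.λ.1 in 2 ≤ 2 steps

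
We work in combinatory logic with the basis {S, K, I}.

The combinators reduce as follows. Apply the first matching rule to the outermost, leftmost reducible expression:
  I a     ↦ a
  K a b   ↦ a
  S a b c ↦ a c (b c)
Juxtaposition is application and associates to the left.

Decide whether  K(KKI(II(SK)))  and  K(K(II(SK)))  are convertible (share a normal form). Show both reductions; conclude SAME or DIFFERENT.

Term A:
  start: K(KKI(II(SK)))
  [1] K(K(II(SK)))
  [2] K(K(I(SK)))
  [3] K(K(SK))

Term B:
  start: K(K(II(SK)))
  [1] K(K(I(SK)))
  [2] K(K(SK))

Answer: SAME — A ⇓ K(K(SK)), B ⇓ K(K(SK))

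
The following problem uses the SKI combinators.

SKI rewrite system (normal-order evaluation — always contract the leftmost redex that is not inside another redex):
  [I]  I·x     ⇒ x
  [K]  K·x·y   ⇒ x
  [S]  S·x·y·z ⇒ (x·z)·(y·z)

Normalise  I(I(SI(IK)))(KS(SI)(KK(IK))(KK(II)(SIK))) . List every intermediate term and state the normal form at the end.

  start: I(I(SI(IK)))(KS(SI)(KK(IK))(KK(II)(SIK)))
  →1  I(SI(IK))(KS(SI)(KK(IK))(KK(II)(SIK)))
  →2  SI(IK)(KS(SI)(KK(IK))(KK(II)(SIK)))
  →3  I(KS(SI)(KK(IK))(KK(II)(SIK)))(IK(KS(SI)(KK(IK))(KK(II)(SIK))))
  →4  KS(SI)(KK(IK))(KK(II)(SIK))(IK(KS(SI)(KK(IK))(KK(II)(SIK))))
  →5  S(KK(IK))(KK(II)(SIK))(IK(KS(SI)(KK(IK))(KK(II)(SIK))))
  →6  KK(IK)(IK(KS(SI)(KK(IK))(KK(II)(SIK))))(KK(II)(SIK)(IK(KS(SI)(KK(IK))(KK(II)(SIK)))))
  →7  K(IK(KS(SI)(KK(IK))(KK(II)(SIK))))(KK(II)(SIK)(IK(KS(SI)(KK(IK))(KK(II)(SIK)))))
  →8  IK(KS(SI)(KK(IK))(KK(II)(SIK)))
  →9  K(KS(SI)(KK(IK))(KK(II)(SIK)))
  →10  K(S(KK(IK))(KK(II)(SIK)))
  →11  K(SK(KK(II)(SIK)))
  →12  K(SK(K(SIK)))

Answer: normal form = K(SK(K(SIK)))  (in 12 steps)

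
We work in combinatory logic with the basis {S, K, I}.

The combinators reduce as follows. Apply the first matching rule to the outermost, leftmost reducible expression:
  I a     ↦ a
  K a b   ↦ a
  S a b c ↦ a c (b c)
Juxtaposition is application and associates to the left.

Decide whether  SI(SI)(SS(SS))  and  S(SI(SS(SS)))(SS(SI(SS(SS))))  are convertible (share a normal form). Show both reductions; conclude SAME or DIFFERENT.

Answer: SAME — A ⇓ S(SI(SS(SS)))(SS(SI(SS(SS)))), B ⇓ S(SI(SS(SS)))(SS(SI(SS(SS))))

Reduction:
Term A:
  start: SI(SI)(SS(SS))
  [1] I(SS(SS))(SI(SS(SS)))
  [2] SS(SS)(SI(SS(SS)))
  [3] S(SI(SS(SS)))(SS(SI(SS(SS))))

Term B:
  start: S(SI(SS(SS)))(SS(SI(SS(SS))))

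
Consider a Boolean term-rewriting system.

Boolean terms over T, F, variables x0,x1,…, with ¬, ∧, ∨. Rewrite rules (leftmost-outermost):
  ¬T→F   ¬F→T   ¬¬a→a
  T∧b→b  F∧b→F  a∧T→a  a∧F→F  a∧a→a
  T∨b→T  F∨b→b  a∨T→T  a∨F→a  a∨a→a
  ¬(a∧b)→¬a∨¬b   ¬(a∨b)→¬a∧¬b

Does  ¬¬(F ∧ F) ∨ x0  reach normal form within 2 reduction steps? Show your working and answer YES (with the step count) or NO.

Answer: NO — after 2 steps the term is F ∨ x0, not yet normal

Reduction:
  start: ¬¬(F ∧ F) ∨ x0
  →1  (F ∧ F) ∨ x0
  →2  F ∨ x0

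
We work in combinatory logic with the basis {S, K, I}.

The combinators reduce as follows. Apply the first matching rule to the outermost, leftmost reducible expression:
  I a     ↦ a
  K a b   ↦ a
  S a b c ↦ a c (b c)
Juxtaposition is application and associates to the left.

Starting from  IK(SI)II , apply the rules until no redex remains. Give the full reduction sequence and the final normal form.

Answer: normal form = SII  (in 2 steps)

Derivation:
  start: IK(SI)II
  step 1: K(SI)II
  step 2: SII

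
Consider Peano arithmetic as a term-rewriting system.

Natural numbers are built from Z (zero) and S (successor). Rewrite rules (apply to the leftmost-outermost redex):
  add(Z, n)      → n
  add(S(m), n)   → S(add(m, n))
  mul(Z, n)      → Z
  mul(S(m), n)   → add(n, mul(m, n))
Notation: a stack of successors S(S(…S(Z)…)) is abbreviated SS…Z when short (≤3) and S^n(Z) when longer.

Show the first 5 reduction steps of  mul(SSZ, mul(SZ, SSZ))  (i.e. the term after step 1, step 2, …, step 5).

Answer: after 5 steps: S(add(S(add(Z, mul(Z, SSZ))), mul(SZ, mul(SZ, SSZ))))

Reduction:
  start: mul(SSZ, mul(SZ, SSZ))
  →1  add(mul(SZ, SSZ), mul(SZ, mul(SZ, SSZ)))
  →2  add(add(SSZ, mul(Z, SSZ)), mul(SZ, mul(SZ, SSZ)))
  →3  add(S(add(SZ, mul(Z, SSZ))), mul(SZ, mul(SZ, SSZ)))
  →4  S(add(add(SZ, mul(Z, SSZ)), mul(SZ, mul(SZ, SSZ))))
  →5  S(add(S(add(Z, mul(Z, SSZ))), mul(SZ, mul(SZ, SSZ))))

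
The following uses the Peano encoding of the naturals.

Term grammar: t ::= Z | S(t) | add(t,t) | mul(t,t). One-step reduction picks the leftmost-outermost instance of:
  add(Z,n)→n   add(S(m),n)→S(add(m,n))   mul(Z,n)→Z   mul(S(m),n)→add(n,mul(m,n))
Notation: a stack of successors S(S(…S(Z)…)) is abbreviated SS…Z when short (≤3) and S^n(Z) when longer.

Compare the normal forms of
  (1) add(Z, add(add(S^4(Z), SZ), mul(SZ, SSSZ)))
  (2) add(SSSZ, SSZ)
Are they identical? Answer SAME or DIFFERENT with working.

Answer: DIFFERENT — A ⇓ S^8(Z), B ⇓ S^5(Z)

Working:
Term A:
  start: add(Z, add(add(S^4(Z), SZ), mul(SZ, SSSZ)))
  [1] add(add(S^4(Z), SZ), mul(SZ, SSSZ))
  [2] add(S(add(SSSZ, SZ)), mul(SZ, SSSZ))
  [3] S(add(add(SSSZ, SZ), mul(SZ, SSSZ)))
  [4] S(add(S(add(SSZ, SZ)), mul(SZ, SSSZ)))
  [5] S(S(add(add(SSZ, SZ), mul(SZ, SSSZ))))
  [6] S(S(add(S(add(SZ, SZ)), mul(SZ, SSSZ))))
  [7] S(S(S(add(add(SZ, SZ), mul(SZ, SSSZ)))))
  [8] S(S(S(add(S(add(Z, SZ)), mul(SZ, SSSZ)))))
  [9] S(S(S(S(add(add(Z, SZ), mul(SZ, SSSZ))))))
  [10] S(S(S(S(add(SZ, mul(SZ, SSSZ))))))
  [11] S(S(S(S(S(add(Z, mul(SZ, SSSZ)))))))
  [12] S(S(S(S(S(mul(SZ, SSSZ))))))
  [13] S(S(S(S(S(add(SSSZ, mul(Z, SSSZ)))))))
  [14] S(S(S(S(S(S(add(SSZ, mul(Z, SSSZ))))))))
  [15] S(S(S(S(S(S(S(add(SZ, mul(Z, SSSZ)))))))))
  [16] S(S(S(S(S(S(S(S(add(Z, mul(Z, SSSZ))))))))))
  [17] S(S(S(S(S(S(S(S(mul(Z, SSSZ)))))))))
  [18] S^8(Z)

Term B:
  start: add(SSSZ, SSZ)
  [1] S(add(SSZ, SSZ))
  [2] S(S(add(SZ, SSZ)))
  [3] S(S(S(add(Z, SSZ))))
  [4] S^5(Z)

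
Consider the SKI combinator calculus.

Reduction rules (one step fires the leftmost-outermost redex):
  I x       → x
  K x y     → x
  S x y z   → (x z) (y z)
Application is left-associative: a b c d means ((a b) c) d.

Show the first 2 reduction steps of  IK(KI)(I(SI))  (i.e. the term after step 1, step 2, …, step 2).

Answer: after 2 steps: KI

Reduction:
  start: IK(KI)(I(SI))
  [1] K(KI)(I(SI))
  [2] KI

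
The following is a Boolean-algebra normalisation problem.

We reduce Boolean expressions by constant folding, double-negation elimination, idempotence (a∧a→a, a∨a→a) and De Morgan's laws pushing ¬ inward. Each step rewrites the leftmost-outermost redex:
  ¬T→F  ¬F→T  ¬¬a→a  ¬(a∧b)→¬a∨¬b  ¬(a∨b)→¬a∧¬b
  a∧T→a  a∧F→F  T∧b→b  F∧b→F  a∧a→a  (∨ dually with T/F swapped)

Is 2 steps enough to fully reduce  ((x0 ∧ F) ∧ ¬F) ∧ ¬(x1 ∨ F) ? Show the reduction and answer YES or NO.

  start: ((x0 ∧ F) ∧ ¬F) ∧ ¬(x1 ∨ F)
  →1  (F ∧ ¬F) ∧ ¬(x1 ∨ F)
  →2  F ∧ ¬(x1 ∨ F)

Answer: NO — after 2 steps the term is F ∧ ¬(x1 ∨ F), not yet normal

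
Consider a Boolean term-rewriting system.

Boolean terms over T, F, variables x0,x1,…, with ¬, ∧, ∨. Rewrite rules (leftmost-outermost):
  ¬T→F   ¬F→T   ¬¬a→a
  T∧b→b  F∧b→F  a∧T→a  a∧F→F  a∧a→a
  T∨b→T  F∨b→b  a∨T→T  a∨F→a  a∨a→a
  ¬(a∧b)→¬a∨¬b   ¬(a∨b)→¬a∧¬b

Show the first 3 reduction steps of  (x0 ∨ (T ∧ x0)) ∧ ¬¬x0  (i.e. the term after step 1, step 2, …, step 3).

Answer: after 3 steps: x0 ∧ x0

Working:
  start: (x0 ∨ (T ∧ x0)) ∧ ¬¬x0
  step 1: (x0 ∨ x0) ∧ ¬¬x0
  step 2: x0 ∧ ¬¬x0
  step 3: x0 ∧ x0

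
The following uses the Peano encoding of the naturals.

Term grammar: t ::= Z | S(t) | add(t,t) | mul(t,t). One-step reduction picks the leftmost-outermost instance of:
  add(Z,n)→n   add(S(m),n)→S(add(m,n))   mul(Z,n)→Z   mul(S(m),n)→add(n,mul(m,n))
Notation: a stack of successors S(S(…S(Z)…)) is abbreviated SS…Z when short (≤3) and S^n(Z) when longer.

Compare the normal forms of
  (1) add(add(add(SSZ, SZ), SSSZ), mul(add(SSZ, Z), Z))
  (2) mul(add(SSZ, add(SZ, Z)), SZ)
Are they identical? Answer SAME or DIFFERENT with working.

Answer: DIFFERENT — A ⇓ S^6(Z), B ⇓ SSSZ

Reduction:
Term A:
  start: add(add(add(SSZ, SZ), SSSZ), mul(add(SSZ, Z), Z))
  step 1: add(add(S(add(SZ, SZ)), SSSZ), mul(add(SSZ, Z), Z))
  step 2: add(S(add(add(SZ, SZ), SSSZ)), mul(add(SSZ, Z), Z))
  step 3: S(add(add(add(SZ, SZ), SSSZ), mul(add(SSZ, Z), Z)))
  step 4: S(add(add(S(add(Z, SZ)), SSSZ), mul(add(SSZ, Z), Z)))
  step 5: S(add(S(add(add(Z, SZ), SSSZ)), mul(add(SSZ, Z), Z)))
  step 6: S(S(add(add(add(Z, SZ), SSSZ), mul(add(SSZ, Z), Z))))
  step 7: S(S(add(add(SZ, SSSZ), mul(add(SSZ, Z), Z))))
  step 8: S(S(add(S(add(Z, SSSZ)), mul(add(SSZ, Z), Z))))
  step 9: S(S(S(add(add(Z, SSSZ), mul(add(SSZ, Z), Z)))))
  step 10: S(S(S(add(SSSZ, mul(add(SSZ, Z), Z)))))
  step 11: S(S(S(S(add(SSZ, mul(add(SSZ, Z), Z))))))
  step 12: S(S(S(S(S(add(SZ, mul(add(SSZ, Z), Z)))))))
  step 13: S(S(S(S(S(S(add(Z, mul(add(SSZ, Z), Z))))))))
  step 14: S(S(S(S(S(S(mul(add(SSZ, Z), Z)))))))
  step 15: S(S(S(S(S(S(mul(S(add(SZ, Z)), Z)))))))
  step 16: S(S(S(S(S(S(add(Z, mul(add(SZ, Z), Z))))))))
  step 17: S(S(S(S(S(S(mul(add(SZ, Z), Z)))))))
  step 18: S(S(S(S(S(S(mul(S(add(Z, Z)), Z)))))))
  step 19: S(S(S(S(S(S(add(Z, mul(add(Z, Z), Z))))))))
  step 20: S(S(S(S(S(S(mul(add(Z, Z), Z)))))))
  step 21: S(S(S(S(S(S(mul(Z, Z)))))))
  step 22: S^6(Z)

Term B:
  start: mul(add(SSZ, add(SZ, Z)), SZ)
  step 1: mul(S(add(SZ, add(SZ, Z))), SZ)
  step 2: add(SZ, mul(add(SZ, add(SZ, Z)), SZ))
  step 3: S(add(Z, mul(add(SZ, add(SZ, Z)), SZ)))
  step 4: S(mul(add(SZ, add(SZ, Z)), SZ))
  step 5: S(mul(S(add(Z, add(SZ, Z))), SZ))
  step 6: S(add(SZ, mul(add(Z, add(SZ, Z)), SZ)))
  step 7: S(S(add(Z, mul(add(Z, add(SZ, Z)), SZ))))
  step 8: S(S(mul(add(Z, add(SZ, Z)), SZ)))
  step 9: S(S(mul(add(SZ, Z), SZ)))
  step 10: S(S(mul(S(add(Z, Z)), SZ)))
  step 11: S(S(add(SZ, mul(add(Z, Z), SZ))))
  step 12: S(S(S(add(Z, mul(add(Z, Z), SZ)))))
  step 13: S(S(S(mul(add(Z, Z), SZ))))
  step 14: S(S(S(mul(Z, SZ))))
  step 15: SSSZ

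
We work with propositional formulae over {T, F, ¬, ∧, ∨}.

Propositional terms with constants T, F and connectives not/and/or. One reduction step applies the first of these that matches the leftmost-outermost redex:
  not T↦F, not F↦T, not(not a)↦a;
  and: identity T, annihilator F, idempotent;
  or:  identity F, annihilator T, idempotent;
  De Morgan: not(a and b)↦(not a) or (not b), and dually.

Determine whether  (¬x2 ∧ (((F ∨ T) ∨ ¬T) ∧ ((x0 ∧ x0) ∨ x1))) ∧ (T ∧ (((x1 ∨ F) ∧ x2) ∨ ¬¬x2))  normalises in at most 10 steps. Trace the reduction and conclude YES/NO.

Answer: YES — reaches normal form (¬x2 ∧ (x0 ∨ x1)) ∧ ((x1 ∧ x2) ∨ x2) in 7 ≤ 10 steps

Reduction:
  start: (¬x2 ∧ (((F ∨ T) ∨ ¬T) ∧ ((x0 ∧ x0) ∨ x1))) ∧ (T ∧ (((x1 ∨ F) ∧ x2) ∨ ¬¬x2))
  →1  (¬x2 ∧ ((T ∨ ¬T) ∧ ((x0 ∧ x0) ∨ x1))) ∧ (T ∧ (((x1 ∨ F) ∧ x2) ∨ ¬¬x2))
  →2  (¬x2 ∧ (T ∧ ((x0 ∧ x0) ∨ x1))) ∧ (T ∧ (((x1 ∨ F) ∧ x2) ∨ ¬¬x2))
  →3  (¬x2 ∧ ((x0 ∧ x0) ∨ x1)) ∧ (T ∧ (((x1 ∨ F) ∧ x2) ∨ ¬¬x2))
  →4  (¬x2 ∧ (x0 ∨ x1)) ∧ (T ∧ (((x1 ∨ F) ∧ x2) ∨ ¬¬x2))
  →5  (¬x2 ∧ (x0 ∨ x1)) ∧ (((x1 ∨ F) ∧ x2) ∨ ¬¬x2)
  →6  (¬x2 ∧ (x0 ∨ x1)) ∧ ((x1 ∧ x2) ∨ ¬¬x2)
  →7  (¬x2 ∧ (x0 ∨ x1)) ∧ ((x1 ∧ x2) ∨ x2)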